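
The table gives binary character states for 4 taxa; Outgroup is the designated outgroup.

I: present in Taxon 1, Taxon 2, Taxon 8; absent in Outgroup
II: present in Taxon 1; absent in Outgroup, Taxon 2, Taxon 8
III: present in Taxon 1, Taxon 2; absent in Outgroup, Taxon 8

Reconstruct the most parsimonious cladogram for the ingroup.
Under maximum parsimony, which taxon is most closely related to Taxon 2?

The outgroup has state 'absent' for every character, so 'present' is the derived state throughout.
All ingroup taxa share the derived state 'present' for I; it defines the ingroup but does not resolve relationships within it.
II: derived state 'present' in Taxon 1 only — an autapomorphy, so it tells us nothing about relationships among taxa.
Only Taxon 1 and Taxon 2 show the derived state 'present' for III, supporting them as a clade.
Most parsimonious ingroup topology: ((Taxon 2,Taxon 1),Taxon 8).
Taxon 2 and Taxon 1 form a cherry on this tree, so they are sister taxa.

Taxon 1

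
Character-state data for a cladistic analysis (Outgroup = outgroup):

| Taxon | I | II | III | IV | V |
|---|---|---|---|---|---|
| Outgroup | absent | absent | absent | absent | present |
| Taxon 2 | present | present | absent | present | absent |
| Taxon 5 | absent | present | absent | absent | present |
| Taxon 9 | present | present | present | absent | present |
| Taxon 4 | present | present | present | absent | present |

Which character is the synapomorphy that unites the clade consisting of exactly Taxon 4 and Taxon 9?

III

Character polarity is set by the outgroup: the derived state is whichever differs from the outgroup's state, so for V the derived state is 'absent', and for the remaining characters it is 'present'.
I: derived state 'present' in Taxon 2, Taxon 4, and Taxon 9 only — synapomorphy for {Taxon 2, Taxon 4, Taxon 9}.
II (derived state 'present') is shared by all ingroup taxa — unites the whole ingroup.
III (derived state 'present') is shared by Taxon 4 and Taxon 9 — a synapomorphy uniting that clade.
IV: derived state 'present' in Taxon 2 only — an autapomorphy, so it tells us nothing about relationships among taxa.
V (derived state 'absent') is unique to Taxon 2 (autapomorphy; uninformative for grouping).
Most parsimonious ingroup topology: ((Taxon 2,(Taxon 9,Taxon 4)),Taxon 5).
The clade {Taxon 4, Taxon 9} is supported by III: its derived state 'present' occurs in exactly those taxa and in no other taxon (including the outgroup).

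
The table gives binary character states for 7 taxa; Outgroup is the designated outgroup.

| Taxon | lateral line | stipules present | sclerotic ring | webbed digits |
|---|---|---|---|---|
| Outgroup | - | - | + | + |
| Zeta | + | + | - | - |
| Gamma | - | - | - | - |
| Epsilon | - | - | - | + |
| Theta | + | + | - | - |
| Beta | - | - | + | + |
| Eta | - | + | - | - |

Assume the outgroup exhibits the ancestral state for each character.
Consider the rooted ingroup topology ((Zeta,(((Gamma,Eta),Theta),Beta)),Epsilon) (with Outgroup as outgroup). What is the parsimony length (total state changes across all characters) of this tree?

9

Map each character onto ((Zeta,(((Gamma,Eta),Theta),Beta)),Epsilon) (rooted by Outgroup) and count the minimum state changes it requires (Fitch parsimony):
lateral line: 2; stipules present: 3; sclerotic ring: 2; webbed digits: 2.
Total tree length = 9.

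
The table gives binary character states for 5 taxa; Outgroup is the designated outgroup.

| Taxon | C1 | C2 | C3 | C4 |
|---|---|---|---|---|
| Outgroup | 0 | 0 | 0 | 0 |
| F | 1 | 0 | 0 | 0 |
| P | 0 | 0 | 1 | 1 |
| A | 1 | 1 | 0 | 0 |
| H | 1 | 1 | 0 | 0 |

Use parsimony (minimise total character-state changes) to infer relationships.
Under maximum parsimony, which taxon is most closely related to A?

The outgroup has state '0' for every character, so '1' is the derived state throughout.
Only A, F, and H show the derived state '1' for C1, supporting them as a clade.
Only A and H show the derived state '1' for C2, supporting them as a clade.
C3: derived state '1' in P only — an autapomorphy, so it tells us nothing about relationships among taxa.
C4 (derived state '1') is unique to P (autapomorphy; uninformative for grouping).
Most parsimonious ingroup topology: ((F,(A,H)),P).
A and H form a cherry on this tree, so they are sister taxa.

H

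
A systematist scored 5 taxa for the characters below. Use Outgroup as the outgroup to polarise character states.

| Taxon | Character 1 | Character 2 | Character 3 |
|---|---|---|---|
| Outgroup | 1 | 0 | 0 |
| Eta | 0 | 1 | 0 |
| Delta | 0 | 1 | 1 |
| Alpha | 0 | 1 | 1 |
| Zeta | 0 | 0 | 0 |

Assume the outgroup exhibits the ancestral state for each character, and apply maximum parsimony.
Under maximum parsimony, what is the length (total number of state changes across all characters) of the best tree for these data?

3

Character polarity is set by the outgroup: the derived state is whichever differs from the outgroup's state, so for Character 1 the derived state is '0', and for the remaining characters it is '1'.
All ingroup taxa share the derived state '0' for Character 1; it defines the ingroup but does not resolve relationships within it.
Character 2: derived state '1' in Alpha, Delta, and Eta only — synapomorphy for {Alpha, Delta, Eta}.
Only Alpha and Delta show the derived state '1' for Character 3, supporting them as a clade.
Most parsimonious ingroup topology: ((Eta,(Delta,Alpha)),Zeta).
Changes per character on this tree: Character 1: 1; Character 2: 1; Character 3: 1.
Total = 3.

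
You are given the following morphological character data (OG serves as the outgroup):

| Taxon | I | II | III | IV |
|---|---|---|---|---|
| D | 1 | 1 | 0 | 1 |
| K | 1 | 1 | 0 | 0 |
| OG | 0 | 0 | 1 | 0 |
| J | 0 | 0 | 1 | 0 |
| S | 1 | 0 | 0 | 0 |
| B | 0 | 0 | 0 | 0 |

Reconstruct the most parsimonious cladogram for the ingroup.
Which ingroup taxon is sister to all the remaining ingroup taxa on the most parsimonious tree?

Character polarity is set by the outgroup: the derived state is whichever differs from the outgroup's state, so for III the derived state is '0', and for the remaining characters it is '1'.
I (derived state '1') is shared by D, K, and S — a synapomorphy uniting that clade.
II (derived state '1') is shared by D and K — a synapomorphy uniting that clade.
Only B, D, K, and S show the derived state '0' for III, supporting them as a clade.
IV: derived state '1' in D only — an autapomorphy, so it tells us nothing about relationships among taxa.
Most parsimonious ingroup topology: (J,(((K,D),S),B)).
J is sister to the clade containing all other ingroup taxa, so it is the earliest-diverging (most basal) ingroup lineage.

J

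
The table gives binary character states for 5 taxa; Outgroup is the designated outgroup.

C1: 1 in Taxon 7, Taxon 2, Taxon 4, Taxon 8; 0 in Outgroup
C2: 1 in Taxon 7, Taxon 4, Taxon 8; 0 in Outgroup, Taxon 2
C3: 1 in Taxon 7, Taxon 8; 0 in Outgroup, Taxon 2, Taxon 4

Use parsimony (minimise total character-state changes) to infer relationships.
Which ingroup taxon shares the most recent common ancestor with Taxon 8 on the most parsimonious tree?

Taxon 7

The outgroup has state '0' for every character, so '1' is the derived state throughout.
All ingroup taxa share the derived state '1' for C1; it defines the ingroup but does not resolve relationships within it.
C2: derived state '1' in Taxon 4, Taxon 7, and Taxon 8 only — synapomorphy for {Taxon 4, Taxon 7, Taxon 8}.
C3: derived state '1' in Taxon 7 and Taxon 8 only — synapomorphy for {Taxon 7, Taxon 8}.
Most parsimonious ingroup topology: (((Taxon 7,Taxon 8),Taxon 4),Taxon 2).
Taxon 8 and Taxon 7 form a cherry on this tree, so they are sister taxa.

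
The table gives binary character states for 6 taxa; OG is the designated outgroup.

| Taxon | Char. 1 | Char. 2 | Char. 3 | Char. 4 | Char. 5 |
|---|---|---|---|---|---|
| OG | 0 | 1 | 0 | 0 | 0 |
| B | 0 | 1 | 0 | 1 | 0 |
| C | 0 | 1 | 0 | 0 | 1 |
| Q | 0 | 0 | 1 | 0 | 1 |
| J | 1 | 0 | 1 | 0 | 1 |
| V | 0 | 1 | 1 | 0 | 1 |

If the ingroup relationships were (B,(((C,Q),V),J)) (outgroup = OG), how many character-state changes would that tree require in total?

7

Map each character onto (B,(((C,Q),V),J)) (rooted by OG) and count the minimum state changes it requires (Fitch parsimony):
Char. 1: 1; Char. 2: 2; Char. 3: 2; Char. 4: 1; Char. 5: 1.
Total tree length = 7.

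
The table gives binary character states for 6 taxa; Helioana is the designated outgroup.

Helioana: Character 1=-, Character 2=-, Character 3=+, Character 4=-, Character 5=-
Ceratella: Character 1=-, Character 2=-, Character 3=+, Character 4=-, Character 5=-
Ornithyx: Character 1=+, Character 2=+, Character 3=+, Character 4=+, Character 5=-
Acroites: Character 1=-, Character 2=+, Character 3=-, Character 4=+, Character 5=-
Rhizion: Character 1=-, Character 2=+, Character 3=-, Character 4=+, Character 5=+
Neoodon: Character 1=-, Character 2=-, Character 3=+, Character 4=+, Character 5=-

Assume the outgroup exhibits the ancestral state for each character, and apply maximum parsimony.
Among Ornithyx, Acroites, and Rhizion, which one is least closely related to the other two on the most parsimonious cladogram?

Character polarity is set by the outgroup: the derived state is whichever differs from the outgroup's state, so for Character 3 the derived state is '-', and for the remaining characters it is '+'.
Character 1 (derived state '+') is unique to Ornithyx (autapomorphy; uninformative for grouping).
Character 2 (derived state '+') is shared by Acroites, Ornithyx, and Rhizion — a synapomorphy uniting that clade.
Character 3: derived state '-' in Acroites and Rhizion only — synapomorphy for {Acroites, Rhizion}.
Character 4: derived state '+' in Acroites, Neoodon, Ornithyx, and Rhizion only — synapomorphy for {Acroites, Neoodon, Ornithyx, Rhizion}.
Character 5 (derived state '+') is unique to Rhizion (autapomorphy; uninformative for grouping).
Most parsimonious ingroup topology: (((Ornithyx,(Acroites,Rhizion)),Neoodon),Ceratella).
Acroites and Rhizion share a more recent common ancestor with each other than either does with Ornithyx, so Ornithyx is the least closely related of the three.

Ornithyx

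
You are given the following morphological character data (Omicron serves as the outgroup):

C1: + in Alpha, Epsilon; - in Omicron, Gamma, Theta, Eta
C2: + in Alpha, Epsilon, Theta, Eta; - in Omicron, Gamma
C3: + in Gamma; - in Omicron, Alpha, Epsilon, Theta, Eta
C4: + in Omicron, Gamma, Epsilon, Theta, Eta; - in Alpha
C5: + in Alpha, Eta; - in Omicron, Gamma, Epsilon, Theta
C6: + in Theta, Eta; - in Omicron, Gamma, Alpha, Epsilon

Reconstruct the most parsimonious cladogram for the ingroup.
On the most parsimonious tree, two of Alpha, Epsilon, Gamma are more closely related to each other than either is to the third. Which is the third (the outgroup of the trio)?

Gamma

Character polarity is set by the outgroup: the derived state is whichever differs from the outgroup's state, so for C4 the derived state is '-', and for the remaining characters it is '+'.
C1 (derived state '+') is shared by Alpha and Epsilon — a synapomorphy uniting that clade.
C2: derived state '+' in Alpha, Epsilon, Eta, and Theta only — synapomorphy for {Alpha, Epsilon, Eta, Theta}.
C3: derived state '+' in Gamma only — an autapomorphy, so it tells us nothing about relationships among taxa.
C4: derived state '-' in Alpha only — an autapomorphy, so it tells us nothing about relationships among taxa.
C5 (state '+') occurs in Alpha and Eta but conflicts with the nesting implied by the other characters — most parsimoniously interpreted as homoplasy.
C6: derived state '+' in Eta and Theta only — synapomorphy for {Eta, Theta}.
Most parsimonious ingroup topology: (Gamma,((Alpha,Epsilon),(Theta,Eta))).
Alpha and Epsilon share a more recent common ancestor with each other than either does with Gamma, so Gamma is the least closely related of the three.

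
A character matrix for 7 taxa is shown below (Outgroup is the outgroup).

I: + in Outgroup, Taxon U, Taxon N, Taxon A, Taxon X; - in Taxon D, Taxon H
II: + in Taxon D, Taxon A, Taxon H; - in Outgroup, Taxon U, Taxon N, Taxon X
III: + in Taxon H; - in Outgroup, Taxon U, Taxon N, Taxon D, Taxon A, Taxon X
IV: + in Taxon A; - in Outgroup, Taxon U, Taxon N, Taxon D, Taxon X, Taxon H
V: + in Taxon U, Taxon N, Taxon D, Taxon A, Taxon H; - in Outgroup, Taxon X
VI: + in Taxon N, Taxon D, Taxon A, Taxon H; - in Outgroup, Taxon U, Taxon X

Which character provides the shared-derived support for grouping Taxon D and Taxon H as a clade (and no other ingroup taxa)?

Character polarity is set by the outgroup: the derived state is whichever differs from the outgroup's state, so for I the derived state is '-', and for the remaining characters it is '+'.
I (derived state '-') is shared by Taxon D and Taxon H — a synapomorphy uniting that clade.
II: derived state '+' in Taxon A, Taxon D, and Taxon H only — synapomorphy for {Taxon A, Taxon D, Taxon H}.
III: derived state '+' in Taxon H only — an autapomorphy, so it tells us nothing about relationships among taxa.
IV (derived state '+') is unique to Taxon A (autapomorphy; uninformative for grouping).
V: derived state '+' in Taxon A, Taxon D, Taxon H, Taxon N, and Taxon U only — synapomorphy for {Taxon A, Taxon D, Taxon H, Taxon N, Taxon U}.
VI: derived state '+' in Taxon A, Taxon D, Taxon H, and Taxon N only — synapomorphy for {Taxon A, Taxon D, Taxon H, Taxon N}.
Most parsimonious ingroup topology: ((Taxon U,(Taxon N,((Taxon D,Taxon H),Taxon A))),Taxon X).
The clade {Taxon D, Taxon H} is supported by I: its derived state '-' occurs in exactly those taxa and in no other taxon (including the outgroup).

I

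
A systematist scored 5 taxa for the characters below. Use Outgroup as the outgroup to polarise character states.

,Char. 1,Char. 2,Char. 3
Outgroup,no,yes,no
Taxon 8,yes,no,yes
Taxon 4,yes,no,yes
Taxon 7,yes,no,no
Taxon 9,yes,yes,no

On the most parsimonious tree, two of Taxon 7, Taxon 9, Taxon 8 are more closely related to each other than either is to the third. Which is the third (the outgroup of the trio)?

Taxon 9

Character polarity is set by the outgroup: the derived state is whichever differs from the outgroup's state, so for Char. 2 the derived state is 'no', and for the remaining characters it is 'yes'.
All ingroup taxa share the derived state 'yes' for Char. 1; it defines the ingroup but does not resolve relationships within it.
Char. 2 (derived state 'no') is shared by Taxon 4, Taxon 7, and Taxon 8 — a synapomorphy uniting that clade.
Char. 3 (derived state 'yes') is shared by Taxon 4 and Taxon 8 — a synapomorphy uniting that clade.
Most parsimonious ingroup topology: (((Taxon 8,Taxon 4),Taxon 7),Taxon 9).
Taxon 7 and Taxon 8 share a more recent common ancestor with each other than either does with Taxon 9, so Taxon 9 is the least closely related of the three.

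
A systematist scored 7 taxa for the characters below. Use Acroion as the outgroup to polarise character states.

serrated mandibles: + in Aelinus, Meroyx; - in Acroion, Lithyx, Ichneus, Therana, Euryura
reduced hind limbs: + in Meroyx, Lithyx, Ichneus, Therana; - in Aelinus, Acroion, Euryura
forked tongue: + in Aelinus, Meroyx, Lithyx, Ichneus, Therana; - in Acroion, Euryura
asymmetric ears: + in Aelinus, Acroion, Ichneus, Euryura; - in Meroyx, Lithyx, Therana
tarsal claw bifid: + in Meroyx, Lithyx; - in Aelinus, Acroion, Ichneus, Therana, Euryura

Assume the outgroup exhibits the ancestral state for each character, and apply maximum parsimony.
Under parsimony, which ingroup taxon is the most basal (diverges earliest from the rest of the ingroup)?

Character polarity is set by the outgroup: the derived state is whichever differs from the outgroup's state, so for asymmetric ears the derived state is '-', and for the remaining characters it is '+'.
serrated mandibles groups Aelinus and Meroyx, which is incompatible with the clades supported by the remaining characters; treating it as convergent (homoplasy) costs fewer steps than any alternative tree.
reduced hind limbs: derived state '+' in Ichneus, Lithyx, Meroyx, and Therana only — synapomorphy for {Ichneus, Lithyx, Meroyx, Therana}.
forked tongue: derived state '+' in Aelinus, Ichneus, Lithyx, Meroyx, and Therana only — synapomorphy for {Aelinus, Ichneus, Lithyx, Meroyx, Therana}.
asymmetric ears (derived state '-') is shared by Lithyx, Meroyx, and Therana — a synapomorphy uniting that clade.
tarsal claw bifid: derived state '+' in Lithyx and Meroyx only — synapomorphy for {Lithyx, Meroyx}.
Most parsimonious ingroup topology: (((Ichneus,((Meroyx,Lithyx),Therana)),Aelinus),Euryura).
Euryura is sister to the clade containing all other ingroup taxa, so it is the earliest-diverging (most basal) ingroup lineage.

Euryura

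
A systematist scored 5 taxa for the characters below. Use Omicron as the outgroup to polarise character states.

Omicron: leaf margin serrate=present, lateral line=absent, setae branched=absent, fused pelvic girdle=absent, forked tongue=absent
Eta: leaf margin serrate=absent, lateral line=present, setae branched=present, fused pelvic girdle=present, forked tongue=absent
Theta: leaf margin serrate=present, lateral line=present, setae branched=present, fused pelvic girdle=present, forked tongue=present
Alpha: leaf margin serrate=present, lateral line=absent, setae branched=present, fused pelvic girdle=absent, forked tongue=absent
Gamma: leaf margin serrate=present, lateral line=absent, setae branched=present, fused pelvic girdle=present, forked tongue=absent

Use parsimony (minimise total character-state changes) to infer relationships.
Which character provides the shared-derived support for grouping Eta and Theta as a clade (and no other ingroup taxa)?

Character polarity is set by the outgroup: the derived state is whichever differs from the outgroup's state, so for leaf margin serrate the derived state is 'absent', and for the remaining characters it is 'present'.
leaf margin serrate (derived state 'absent') is unique to Eta (autapomorphy; uninformative for grouping).
lateral line: derived state 'present' in Eta and Theta only — synapomorphy for {Eta, Theta}.
All ingroup taxa share the derived state 'present' for setae branched; it defines the ingroup but does not resolve relationships within it.
fused pelvic girdle (derived state 'present') is shared by Eta, Gamma, and Theta — a synapomorphy uniting that clade.
forked tongue (derived state 'present') is unique to Theta (autapomorphy; uninformative for grouping).
Most parsimonious ingroup topology: (((Eta,Theta),Gamma),Alpha).
The clade {Eta, Theta} is supported by lateral line: its derived state 'present' occurs in exactly those taxa and in no other taxon (including the outgroup).

lateral line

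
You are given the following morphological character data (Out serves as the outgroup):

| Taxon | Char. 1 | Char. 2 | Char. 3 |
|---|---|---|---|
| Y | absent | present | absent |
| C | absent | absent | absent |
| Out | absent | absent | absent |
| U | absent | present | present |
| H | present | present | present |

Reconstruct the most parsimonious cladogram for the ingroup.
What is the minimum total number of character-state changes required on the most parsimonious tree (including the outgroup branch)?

3

The outgroup has state 'absent' for every character, so 'present' is the derived state throughout.
Char. 1 (derived state 'present') is unique to H (autapomorphy; uninformative for grouping).
Char. 2 (derived state 'present') is shared by H, U, and Y — a synapomorphy uniting that clade.
Char. 3: derived state 'present' in H and U only — synapomorphy for {H, U}.
Most parsimonious ingroup topology: (C,((U,H),Y)).
Changes per character on this tree: Char. 1: 1; Char. 2: 1; Char. 3: 1.
Total = 3.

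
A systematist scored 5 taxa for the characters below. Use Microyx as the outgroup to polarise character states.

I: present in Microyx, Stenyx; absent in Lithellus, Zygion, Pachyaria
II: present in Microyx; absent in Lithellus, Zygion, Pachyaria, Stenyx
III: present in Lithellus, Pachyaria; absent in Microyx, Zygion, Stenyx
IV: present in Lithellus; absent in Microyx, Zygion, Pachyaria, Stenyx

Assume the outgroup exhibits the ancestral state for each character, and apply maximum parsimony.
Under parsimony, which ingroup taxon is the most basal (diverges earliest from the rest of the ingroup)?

Stenyx

Character polarity is set by the outgroup: the derived state is whichever differs from the outgroup's state, so for I, II the derived state is 'absent', and for the remaining characters it is 'present'.
I (derived state 'absent') is shared by Lithellus, Pachyaria, and Zygion — a synapomorphy uniting that clade.
II (derived state 'absent') is shared by all ingroup taxa — unites the whole ingroup.
III (derived state 'present') is shared by Lithellus and Pachyaria — a synapomorphy uniting that clade.
IV: derived state 'present' in Lithellus only — an autapomorphy, so it tells us nothing about relationships among taxa.
Most parsimonious ingroup topology: (((Lithellus,Pachyaria),Zygion),Stenyx).
Stenyx is sister to the clade containing all other ingroup taxa, so it is the earliest-diverging (most basal) ingroup lineage.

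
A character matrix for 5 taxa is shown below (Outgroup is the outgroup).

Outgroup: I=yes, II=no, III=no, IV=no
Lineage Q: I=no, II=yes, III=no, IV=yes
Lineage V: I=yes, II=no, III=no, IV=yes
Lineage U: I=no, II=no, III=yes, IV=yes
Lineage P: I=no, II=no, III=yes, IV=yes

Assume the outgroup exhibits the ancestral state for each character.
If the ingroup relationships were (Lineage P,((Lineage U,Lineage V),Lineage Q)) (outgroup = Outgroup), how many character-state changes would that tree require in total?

Map each character onto (Lineage P,((Lineage U,Lineage V),Lineage Q)) (rooted by Outgroup) and count the minimum state changes it requires (Fitch parsimony):
I: 2; II: 1; III: 2; IV: 1.
Total tree length = 6.

6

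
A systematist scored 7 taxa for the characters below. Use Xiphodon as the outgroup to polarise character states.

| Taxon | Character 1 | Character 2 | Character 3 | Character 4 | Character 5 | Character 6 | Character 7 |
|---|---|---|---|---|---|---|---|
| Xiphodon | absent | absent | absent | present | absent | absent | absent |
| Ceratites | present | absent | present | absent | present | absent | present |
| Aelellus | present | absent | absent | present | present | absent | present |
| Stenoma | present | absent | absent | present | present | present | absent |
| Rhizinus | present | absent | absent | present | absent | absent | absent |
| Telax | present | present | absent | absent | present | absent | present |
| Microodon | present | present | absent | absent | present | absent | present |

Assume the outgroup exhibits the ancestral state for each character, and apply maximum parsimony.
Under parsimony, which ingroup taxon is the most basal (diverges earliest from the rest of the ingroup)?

Rhizinus

Character polarity is set by the outgroup: the derived state is whichever differs from the outgroup's state, so for Character 4 the derived state is 'absent', and for the remaining characters it is 'present'.
All ingroup taxa share the derived state 'present' for Character 1; it defines the ingroup but does not resolve relationships within it.
Character 2: derived state 'present' in Microodon and Telax only — synapomorphy for {Microodon, Telax}.
Character 3 (derived state 'present') is unique to Ceratites (autapomorphy; uninformative for grouping).
Only Ceratites, Microodon, and Telax show the derived state 'absent' for Character 4, supporting them as a clade.
Character 5 (derived state 'present') is shared by Aelellus, Ceratites, Microodon, Stenoma, and Telax — a synapomorphy uniting that clade.
Character 6 (derived state 'present') is unique to Stenoma (autapomorphy; uninformative for grouping).
Character 7: derived state 'present' in Aelellus, Ceratites, Microodon, and Telax only — synapomorphy for {Aelellus, Ceratites, Microodon, Telax}.
Most parsimonious ingroup topology: ((((Ceratites,(Telax,Microodon)),Aelellus),Stenoma),Rhizinus).
Rhizinus is sister to the clade containing all other ingroup taxa, so it is the earliest-diverging (most basal) ingroup lineage.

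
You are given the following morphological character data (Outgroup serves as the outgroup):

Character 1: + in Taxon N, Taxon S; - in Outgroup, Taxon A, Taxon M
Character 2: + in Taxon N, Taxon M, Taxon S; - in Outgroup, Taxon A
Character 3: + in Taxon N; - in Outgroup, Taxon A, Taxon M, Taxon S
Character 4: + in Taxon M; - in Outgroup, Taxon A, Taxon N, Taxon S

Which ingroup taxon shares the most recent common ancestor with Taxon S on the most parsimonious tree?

Taxon N

The outgroup has state '-' for every character, so '+' is the derived state throughout.
Only Taxon N and Taxon S show the derived state '+' for Character 1, supporting them as a clade.
Character 2: derived state '+' in Taxon M, Taxon N, and Taxon S only — synapomorphy for {Taxon M, Taxon N, Taxon S}.
Character 3: derived state '+' in Taxon N only — an autapomorphy, so it tells us nothing about relationships among taxa.
Character 4: derived state '+' in Taxon M only — an autapomorphy, so it tells us nothing about relationships among taxa.
Most parsimonious ingroup topology: (Taxon A,((Taxon N,Taxon S),Taxon M)).
Taxon S and Taxon N form a cherry on this tree, so they are sister taxa.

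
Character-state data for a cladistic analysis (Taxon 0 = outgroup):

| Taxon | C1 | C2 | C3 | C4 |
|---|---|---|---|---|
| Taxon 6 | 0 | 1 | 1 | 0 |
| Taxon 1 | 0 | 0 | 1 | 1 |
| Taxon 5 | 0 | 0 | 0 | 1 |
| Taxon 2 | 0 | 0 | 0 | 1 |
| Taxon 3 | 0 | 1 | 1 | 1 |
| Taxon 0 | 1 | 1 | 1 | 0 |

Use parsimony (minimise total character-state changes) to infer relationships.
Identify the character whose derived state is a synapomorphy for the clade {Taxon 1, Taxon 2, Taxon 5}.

Character polarity is set by the outgroup: the derived state is whichever differs from the outgroup's state, so for C1, C2, C3 the derived state is '0', and for the remaining characters it is '1'.
C1 (derived state '0') is shared by all ingroup taxa — unites the whole ingroup.
Only Taxon 1, Taxon 2, and Taxon 5 show the derived state '0' for C2, supporting them as a clade.
Only Taxon 2 and Taxon 5 show the derived state '0' for C3, supporting them as a clade.
Only Taxon 1, Taxon 2, Taxon 3, and Taxon 5 show the derived state '1' for C4, supporting them as a clade.
Most parsimonious ingroup topology: (((Taxon 1,(Taxon 5,Taxon 2)),Taxon 3),Taxon 6).
The clade {Taxon 1, Taxon 2, Taxon 5} is supported by C2: its derived state '0' occurs in exactly those taxa and in no other taxon (including the outgroup).

C2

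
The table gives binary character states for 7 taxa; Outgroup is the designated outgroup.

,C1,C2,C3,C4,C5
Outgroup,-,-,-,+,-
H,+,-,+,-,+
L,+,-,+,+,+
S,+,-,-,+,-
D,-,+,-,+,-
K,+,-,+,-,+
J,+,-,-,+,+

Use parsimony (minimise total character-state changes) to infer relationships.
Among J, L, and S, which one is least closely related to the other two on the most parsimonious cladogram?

S

Character polarity is set by the outgroup: the derived state is whichever differs from the outgroup's state, so for C4 the derived state is '-', and for the remaining characters it is '+'.
C1: derived state '+' in H, J, K, L, and S only — synapomorphy for {H, J, K, L, S}.
C2: derived state '+' in D only — an autapomorphy, so it tells us nothing about relationships among taxa.
C3: derived state '+' in H, K, and L only — synapomorphy for {H, K, L}.
C4: derived state '-' in H and K only — synapomorphy for {H, K}.
C5: derived state '+' in H, J, K, and L only — synapomorphy for {H, J, K, L}.
Most parsimonious ingroup topology: (((((H,K),L),J),S),D).
J and L share a more recent common ancestor with each other than either does with S, so S is the least closely related of the three.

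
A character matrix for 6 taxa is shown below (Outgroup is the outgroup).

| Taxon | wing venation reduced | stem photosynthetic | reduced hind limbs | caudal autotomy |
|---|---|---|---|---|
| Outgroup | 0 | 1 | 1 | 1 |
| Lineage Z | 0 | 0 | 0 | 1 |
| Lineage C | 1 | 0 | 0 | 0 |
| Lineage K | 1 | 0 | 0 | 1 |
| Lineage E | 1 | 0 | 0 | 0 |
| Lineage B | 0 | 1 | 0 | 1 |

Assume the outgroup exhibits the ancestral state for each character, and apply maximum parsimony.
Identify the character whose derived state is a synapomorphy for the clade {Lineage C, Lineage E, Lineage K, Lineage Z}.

Character polarity is set by the outgroup: the derived state is whichever differs from the outgroup's state, so for stem photosynthetic, reduced hind limbs, caudal autotomy the derived state is '0', and for the remaining characters it is '1'.
wing venation reduced: derived state '1' in Lineage C, Lineage E, and Lineage K only — synapomorphy for {Lineage C, Lineage E, Lineage K}.
stem photosynthetic (derived state '0') is shared by Lineage C, Lineage E, Lineage K, and Lineage Z — a synapomorphy uniting that clade.
All ingroup taxa share the derived state '0' for reduced hind limbs; it defines the ingroup but does not resolve relationships within it.
Only Lineage C and Lineage E show the derived state '0' for caudal autotomy, supporting them as a clade.
Most parsimonious ingroup topology: ((Lineage Z,((Lineage C,Lineage E),Lineage K)),Lineage B).
The clade {Lineage C, Lineage E, Lineage K, Lineage Z} is supported by stem photosynthetic: its derived state '0' occurs in exactly those taxa and in no other taxon (including the outgroup).

stem photosynthetic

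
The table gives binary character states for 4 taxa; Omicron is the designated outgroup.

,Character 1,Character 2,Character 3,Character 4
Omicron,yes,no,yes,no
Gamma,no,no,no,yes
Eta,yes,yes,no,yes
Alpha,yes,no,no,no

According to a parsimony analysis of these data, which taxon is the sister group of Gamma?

Character polarity is set by the outgroup: the derived state is whichever differs from the outgroup's state, so for Character 1, Character 3 the derived state is 'no', and for the remaining characters it is 'yes'.
Character 1 (derived state 'no') is unique to Gamma (autapomorphy; uninformative for grouping).
Character 2 (derived state 'yes') is unique to Eta (autapomorphy; uninformative for grouping).
All ingroup taxa share the derived state 'no' for Character 3; it defines the ingroup but does not resolve relationships within it.
Character 4: derived state 'yes' in Eta and Gamma only — synapomorphy for {Eta, Gamma}.
Most parsimonious ingroup topology: ((Gamma,Eta),Alpha).
Gamma and Eta form a cherry on this tree, so they are sister taxa.

Eta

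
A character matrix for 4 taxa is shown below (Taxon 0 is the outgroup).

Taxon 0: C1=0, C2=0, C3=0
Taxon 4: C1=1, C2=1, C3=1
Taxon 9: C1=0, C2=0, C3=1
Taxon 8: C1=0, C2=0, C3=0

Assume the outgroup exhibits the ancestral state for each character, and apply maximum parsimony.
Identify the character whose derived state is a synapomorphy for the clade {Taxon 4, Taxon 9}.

C3

The outgroup has state '0' for every character, so '1' is the derived state throughout.
C1: derived state '1' in Taxon 4 only — an autapomorphy, so it tells us nothing about relationships among taxa.
C2 (derived state '1') is unique to Taxon 4 (autapomorphy; uninformative for grouping).
Only Taxon 4 and Taxon 9 show the derived state '1' for C3, supporting them as a clade.
Most parsimonious ingroup topology: ((Taxon 9,Taxon 4),Taxon 8).
The clade {Taxon 4, Taxon 9} is supported by C3: its derived state '1' occurs in exactly those taxa and in no other taxon (including the outgroup).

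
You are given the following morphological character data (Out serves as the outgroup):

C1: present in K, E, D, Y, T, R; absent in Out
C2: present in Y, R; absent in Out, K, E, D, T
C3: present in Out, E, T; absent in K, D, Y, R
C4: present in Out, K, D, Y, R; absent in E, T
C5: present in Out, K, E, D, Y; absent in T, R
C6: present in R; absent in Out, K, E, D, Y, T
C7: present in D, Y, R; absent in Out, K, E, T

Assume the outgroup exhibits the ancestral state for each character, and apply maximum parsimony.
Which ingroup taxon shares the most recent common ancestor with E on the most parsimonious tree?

T

Character polarity is set by the outgroup: the derived state is whichever differs from the outgroup's state, so for C3, C4, C5 the derived state is 'absent', and for the remaining characters it is 'present'.
All ingroup taxa share the derived state 'present' for C1; it defines the ingroup but does not resolve relationships within it.
C2: derived state 'present' in R and Y only — synapomorphy for {R, Y}.
Only D, K, R, and Y show the derived state 'absent' for C3, supporting them as a clade.
Only E and T show the derived state 'absent' for C4, supporting them as a clade.
C5 groups R and T, which is incompatible with the clades supported by the remaining characters; treating it as convergent (homoplasy) costs fewer steps than any alternative tree.
C6: derived state 'present' in R only — an autapomorphy, so it tells us nothing about relationships among taxa.
C7 (derived state 'present') is shared by D, R, and Y — a synapomorphy uniting that clade.
Most parsimonious ingroup topology: ((K,(D,(Y,R))),(E,T)).
E and T form a cherry on this tree, so they are sister taxa.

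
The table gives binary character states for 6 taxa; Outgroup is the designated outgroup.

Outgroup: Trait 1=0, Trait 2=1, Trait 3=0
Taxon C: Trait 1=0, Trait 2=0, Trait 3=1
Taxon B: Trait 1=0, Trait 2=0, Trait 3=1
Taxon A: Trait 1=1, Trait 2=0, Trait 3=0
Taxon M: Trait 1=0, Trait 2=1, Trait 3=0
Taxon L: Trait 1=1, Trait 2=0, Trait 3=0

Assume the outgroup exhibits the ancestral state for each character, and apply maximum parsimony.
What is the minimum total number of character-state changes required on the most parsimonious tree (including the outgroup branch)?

Character polarity is set by the outgroup: the derived state is whichever differs from the outgroup's state, so for Trait 2 the derived state is '0', and for the remaining characters it is '1'.
Trait 1: derived state '1' in Taxon A and Taxon L only — synapomorphy for {Taxon A, Taxon L}.
Trait 2 (derived state '0') is shared by Taxon A, Taxon B, Taxon C, and Taxon L — a synapomorphy uniting that clade.
Only Taxon B and Taxon C show the derived state '1' for Trait 3, supporting them as a clade.
Most parsimonious ingroup topology: (((Taxon C,Taxon B),(Taxon A,Taxon L)),Taxon M).
Changes per character on this tree: Trait 1: 1; Trait 2: 1; Trait 3: 1.
Total = 3.

3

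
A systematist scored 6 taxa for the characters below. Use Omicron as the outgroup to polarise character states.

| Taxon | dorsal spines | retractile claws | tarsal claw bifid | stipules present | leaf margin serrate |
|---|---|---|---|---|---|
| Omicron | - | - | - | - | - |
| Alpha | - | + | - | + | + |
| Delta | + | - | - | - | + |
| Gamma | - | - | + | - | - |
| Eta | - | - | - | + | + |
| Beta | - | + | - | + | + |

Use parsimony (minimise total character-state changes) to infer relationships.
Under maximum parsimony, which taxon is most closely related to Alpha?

The outgroup has state '-' for every character, so '+' is the derived state throughout.
dorsal spines: derived state '+' in Delta only — an autapomorphy, so it tells us nothing about relationships among taxa.
Only Alpha and Beta show the derived state '+' for retractile claws, supporting them as a clade.
tarsal claw bifid (derived state '+') is unique to Gamma (autapomorphy; uninformative for grouping).
Only Alpha, Beta, and Eta show the derived state '+' for stipules present, supporting them as a clade.
Only Alpha, Beta, Delta, and Eta show the derived state '+' for leaf margin serrate, supporting them as a clade.
Most parsimonious ingroup topology: ((((Alpha,Beta),Eta),Delta),Gamma).
Alpha and Beta form a cherry on this tree, so they are sister taxa.

Beta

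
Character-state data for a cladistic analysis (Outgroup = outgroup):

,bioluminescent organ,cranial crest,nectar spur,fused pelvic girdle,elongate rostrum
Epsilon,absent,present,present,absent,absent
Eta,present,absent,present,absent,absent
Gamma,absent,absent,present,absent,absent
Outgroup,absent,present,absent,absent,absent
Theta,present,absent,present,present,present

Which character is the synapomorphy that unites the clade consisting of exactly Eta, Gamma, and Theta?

cranial crest

Character polarity is set by the outgroup: the derived state is whichever differs from the outgroup's state, so for cranial crest the derived state is 'absent', and for the remaining characters it is 'present'.
Only Eta and Theta show the derived state 'present' for bioluminescent organ, supporting them as a clade.
cranial crest (derived state 'absent') is shared by Eta, Gamma, and Theta — a synapomorphy uniting that clade.
All ingroup taxa share the derived state 'present' for nectar spur; it defines the ingroup but does not resolve relationships within it.
fused pelvic girdle: derived state 'present' in Theta only — an autapomorphy, so it tells us nothing about relationships among taxa.
elongate rostrum: derived state 'present' in Theta only — an autapomorphy, so it tells us nothing about relationships among taxa.
Most parsimonious ingroup topology: (((Theta,Eta),Gamma),Epsilon).
The clade {Eta, Gamma, Theta} is supported by cranial crest: its derived state 'absent' occurs in exactly those taxa and in no other taxon (including the outgroup).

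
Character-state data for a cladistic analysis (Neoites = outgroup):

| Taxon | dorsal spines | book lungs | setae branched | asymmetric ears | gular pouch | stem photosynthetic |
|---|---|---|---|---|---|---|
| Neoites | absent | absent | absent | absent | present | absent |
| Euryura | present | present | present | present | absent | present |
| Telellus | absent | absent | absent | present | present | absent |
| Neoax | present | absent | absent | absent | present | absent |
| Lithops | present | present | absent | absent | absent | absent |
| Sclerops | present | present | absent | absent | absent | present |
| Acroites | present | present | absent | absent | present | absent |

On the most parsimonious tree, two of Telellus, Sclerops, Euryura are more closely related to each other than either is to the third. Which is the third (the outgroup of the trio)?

Telellus

Character polarity is set by the outgroup: the derived state is whichever differs from the outgroup's state, so for gular pouch the derived state is 'absent', and for the remaining characters it is 'present'.
dorsal spines (derived state 'present') is shared by Acroites, Euryura, Lithops, Neoax, and Sclerops — a synapomorphy uniting that clade.
Only Acroites, Euryura, Lithops, and Sclerops show the derived state 'present' for book lungs, supporting them as a clade.
setae branched: derived state 'present' in Euryura only — an autapomorphy, so it tells us nothing about relationships among taxa.
asymmetric ears groups Euryura and Telellus, which is incompatible with the clades supported by the remaining characters; treating it as convergent (homoplasy) costs fewer steps than any alternative tree.
Only Euryura, Lithops, and Sclerops show the derived state 'absent' for gular pouch, supporting them as a clade.
stem photosynthetic: derived state 'present' in Euryura and Sclerops only — synapomorphy for {Euryura, Sclerops}.
Most parsimonious ingroup topology: (((((Euryura,Sclerops),Lithops),Acroites),Neoax),Telellus).
Euryura and Sclerops share a more recent common ancestor with each other than either does with Telellus, so Telellus is the least closely related of the three.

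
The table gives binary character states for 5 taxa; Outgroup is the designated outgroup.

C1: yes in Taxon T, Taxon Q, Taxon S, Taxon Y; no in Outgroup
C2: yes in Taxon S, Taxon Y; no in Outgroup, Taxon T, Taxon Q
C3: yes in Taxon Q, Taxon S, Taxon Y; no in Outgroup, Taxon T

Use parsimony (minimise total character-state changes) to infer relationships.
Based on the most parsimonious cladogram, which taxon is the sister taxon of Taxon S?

Taxon Y

The outgroup has state 'no' for every character, so 'yes' is the derived state throughout.
C1 (derived state 'yes') is shared by all ingroup taxa — unites the whole ingroup.
Only Taxon S and Taxon Y show the derived state 'yes' for C2, supporting them as a clade.
Only Taxon Q, Taxon S, and Taxon Y show the derived state 'yes' for C3, supporting them as a clade.
Most parsimonious ingroup topology: (Taxon T,(Taxon Q,(Taxon S,Taxon Y))).
Taxon S and Taxon Y form a cherry on this tree, so they are sister taxa.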